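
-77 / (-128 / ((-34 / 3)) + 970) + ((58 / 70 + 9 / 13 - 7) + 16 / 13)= -32841901 / 7590310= -4.33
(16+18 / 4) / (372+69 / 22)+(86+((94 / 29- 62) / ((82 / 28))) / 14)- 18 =653744683 / 9812817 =66.62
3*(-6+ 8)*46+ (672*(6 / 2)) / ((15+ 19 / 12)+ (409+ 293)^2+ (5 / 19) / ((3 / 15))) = 31012756116 / 112363393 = 276.00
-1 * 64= -64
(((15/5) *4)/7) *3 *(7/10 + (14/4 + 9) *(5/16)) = 6633/280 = 23.69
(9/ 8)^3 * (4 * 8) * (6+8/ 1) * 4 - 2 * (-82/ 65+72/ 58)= 9619307/ 3770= 2551.54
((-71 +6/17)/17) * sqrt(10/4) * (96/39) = -19216 * sqrt(10)/3757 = -16.17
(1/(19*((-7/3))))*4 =-12/133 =-0.09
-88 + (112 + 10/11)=274/11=24.91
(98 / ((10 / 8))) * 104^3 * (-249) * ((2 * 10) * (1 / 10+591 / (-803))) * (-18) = -20186163690061824 / 4015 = -5027687095905.81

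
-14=-14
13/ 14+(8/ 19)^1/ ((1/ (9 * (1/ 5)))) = 2243/ 1330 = 1.69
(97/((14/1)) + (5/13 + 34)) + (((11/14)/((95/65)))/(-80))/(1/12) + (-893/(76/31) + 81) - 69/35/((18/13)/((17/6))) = -30630469/124488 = -246.05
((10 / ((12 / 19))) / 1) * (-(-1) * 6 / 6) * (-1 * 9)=-285 / 2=-142.50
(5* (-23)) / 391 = -5 / 17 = -0.29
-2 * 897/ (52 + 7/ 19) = -34086/ 995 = -34.26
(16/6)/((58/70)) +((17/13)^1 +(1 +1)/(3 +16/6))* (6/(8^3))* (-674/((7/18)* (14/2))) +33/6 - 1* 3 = 54273389/60295872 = 0.90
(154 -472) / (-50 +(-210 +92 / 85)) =4505 / 3668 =1.23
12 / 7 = 1.71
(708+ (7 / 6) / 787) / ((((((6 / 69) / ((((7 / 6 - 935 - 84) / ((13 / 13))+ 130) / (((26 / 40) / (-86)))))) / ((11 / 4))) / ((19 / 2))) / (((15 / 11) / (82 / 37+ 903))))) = 309552611219113675 / 8224005192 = 37640128.38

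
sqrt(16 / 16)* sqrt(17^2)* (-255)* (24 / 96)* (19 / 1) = -82365 / 4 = -20591.25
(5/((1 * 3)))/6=5/18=0.28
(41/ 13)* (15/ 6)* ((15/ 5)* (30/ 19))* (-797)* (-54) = 397025550/ 247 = 1607390.89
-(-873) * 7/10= 6111/10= 611.10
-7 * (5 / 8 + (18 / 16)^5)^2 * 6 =-132822098661 / 536870912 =-247.40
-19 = -19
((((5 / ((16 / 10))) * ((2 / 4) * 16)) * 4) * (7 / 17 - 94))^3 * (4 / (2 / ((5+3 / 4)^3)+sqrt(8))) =3135985319670848000000 / 727290260833 - 596180209131800119000000 * sqrt(2) / 727290260833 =-1154958614585.14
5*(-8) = -40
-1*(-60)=60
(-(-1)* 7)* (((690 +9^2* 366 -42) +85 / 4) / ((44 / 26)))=125394.90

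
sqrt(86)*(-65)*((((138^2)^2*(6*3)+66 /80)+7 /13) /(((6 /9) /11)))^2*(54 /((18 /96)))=-112941819004139283512994803361*sqrt(86) /520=-2014191041599450431997190000.00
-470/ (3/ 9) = -1410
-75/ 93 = -25/ 31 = -0.81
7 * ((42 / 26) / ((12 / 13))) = 49 / 4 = 12.25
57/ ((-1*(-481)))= 57/ 481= 0.12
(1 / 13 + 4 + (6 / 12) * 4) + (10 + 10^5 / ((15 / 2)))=520627 / 39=13349.41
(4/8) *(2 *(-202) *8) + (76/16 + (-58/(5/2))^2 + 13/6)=-321253/300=-1070.84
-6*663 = -3978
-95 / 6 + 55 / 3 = 5 / 2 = 2.50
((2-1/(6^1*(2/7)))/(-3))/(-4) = 17/144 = 0.12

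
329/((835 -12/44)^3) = 437899/774126376568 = 0.00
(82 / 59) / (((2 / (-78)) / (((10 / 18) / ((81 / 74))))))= -394420 / 14337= -27.51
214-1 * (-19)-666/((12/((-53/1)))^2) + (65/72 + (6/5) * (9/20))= -2870366/225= -12757.18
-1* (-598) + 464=1062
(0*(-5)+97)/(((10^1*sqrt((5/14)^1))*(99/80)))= 776*sqrt(70)/495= 13.12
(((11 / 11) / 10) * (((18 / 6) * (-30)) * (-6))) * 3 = 162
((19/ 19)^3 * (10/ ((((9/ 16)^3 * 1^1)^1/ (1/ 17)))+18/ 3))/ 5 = 115318/ 61965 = 1.86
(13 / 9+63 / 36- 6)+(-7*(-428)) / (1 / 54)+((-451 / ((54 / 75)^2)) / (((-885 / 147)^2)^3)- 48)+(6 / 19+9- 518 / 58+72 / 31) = 235969990674192666636136 / 1458983532621890025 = 161735.88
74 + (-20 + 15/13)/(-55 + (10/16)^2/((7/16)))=292858/3939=74.35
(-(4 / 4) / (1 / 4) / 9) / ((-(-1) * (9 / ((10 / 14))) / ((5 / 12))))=-25 / 1701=-0.01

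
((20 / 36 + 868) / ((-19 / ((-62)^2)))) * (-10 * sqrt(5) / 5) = 60097096 * sqrt(5) / 171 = 785854.92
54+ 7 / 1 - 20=41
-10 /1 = -10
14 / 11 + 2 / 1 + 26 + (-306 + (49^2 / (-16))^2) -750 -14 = 60482123 / 2816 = 21478.03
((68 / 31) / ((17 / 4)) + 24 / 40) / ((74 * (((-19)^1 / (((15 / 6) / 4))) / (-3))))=519 / 348688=0.00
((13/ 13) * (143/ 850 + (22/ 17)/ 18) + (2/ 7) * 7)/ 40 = 17137/ 306000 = 0.06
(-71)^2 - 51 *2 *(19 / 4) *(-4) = 6979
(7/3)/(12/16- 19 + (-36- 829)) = -28/10599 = -0.00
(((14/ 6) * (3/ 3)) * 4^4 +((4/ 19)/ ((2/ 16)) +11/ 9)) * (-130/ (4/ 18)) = -6671665/ 19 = -351140.26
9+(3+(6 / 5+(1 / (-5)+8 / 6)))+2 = 16.33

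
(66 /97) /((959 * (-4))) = -33 /186046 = -0.00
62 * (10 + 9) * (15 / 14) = 8835 / 7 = 1262.14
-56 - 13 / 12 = -685 / 12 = -57.08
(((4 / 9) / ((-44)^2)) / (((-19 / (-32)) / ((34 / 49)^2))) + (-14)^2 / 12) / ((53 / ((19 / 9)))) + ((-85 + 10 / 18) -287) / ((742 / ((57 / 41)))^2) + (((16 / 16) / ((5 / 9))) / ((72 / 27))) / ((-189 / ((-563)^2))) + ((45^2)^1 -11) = 3922964312846801347 / 4444695293429160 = 882.62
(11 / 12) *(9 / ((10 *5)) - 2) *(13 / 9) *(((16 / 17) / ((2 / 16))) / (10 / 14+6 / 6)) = -364364 / 34425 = -10.58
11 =11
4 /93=0.04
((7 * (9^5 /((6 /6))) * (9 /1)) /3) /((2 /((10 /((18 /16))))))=5511240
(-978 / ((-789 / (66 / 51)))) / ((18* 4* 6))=0.00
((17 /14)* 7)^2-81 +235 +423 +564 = 4853 /4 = 1213.25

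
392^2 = 153664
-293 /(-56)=293 /56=5.23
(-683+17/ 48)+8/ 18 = -98237/ 144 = -682.20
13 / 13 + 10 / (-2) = -4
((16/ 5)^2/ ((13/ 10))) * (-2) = -1024/ 65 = -15.75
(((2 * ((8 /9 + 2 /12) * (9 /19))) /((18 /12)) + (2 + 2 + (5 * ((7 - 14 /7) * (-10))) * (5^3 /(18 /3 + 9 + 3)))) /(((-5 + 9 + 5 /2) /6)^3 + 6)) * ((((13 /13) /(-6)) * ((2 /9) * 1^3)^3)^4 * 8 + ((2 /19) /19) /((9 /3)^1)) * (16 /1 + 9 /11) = -80396774046244237184 /10870967893025132343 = -7.40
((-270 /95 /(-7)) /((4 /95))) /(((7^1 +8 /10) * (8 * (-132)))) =-75 /64064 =-0.00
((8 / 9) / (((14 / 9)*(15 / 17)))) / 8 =17 / 210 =0.08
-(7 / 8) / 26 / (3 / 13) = -0.15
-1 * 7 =-7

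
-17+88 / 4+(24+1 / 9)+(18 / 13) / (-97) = 330220 / 11349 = 29.10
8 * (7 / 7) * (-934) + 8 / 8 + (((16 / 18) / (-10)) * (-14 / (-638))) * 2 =-107246261 / 14355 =-7471.00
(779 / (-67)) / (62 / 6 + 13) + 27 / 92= -44187 / 215740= -0.20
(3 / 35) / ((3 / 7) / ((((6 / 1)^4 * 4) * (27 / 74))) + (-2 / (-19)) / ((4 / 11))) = 0.30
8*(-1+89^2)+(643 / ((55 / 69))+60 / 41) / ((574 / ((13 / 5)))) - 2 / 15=1230237730793 / 19415550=63363.53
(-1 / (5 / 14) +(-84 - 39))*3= -1887 / 5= -377.40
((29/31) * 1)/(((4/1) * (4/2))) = 29/248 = 0.12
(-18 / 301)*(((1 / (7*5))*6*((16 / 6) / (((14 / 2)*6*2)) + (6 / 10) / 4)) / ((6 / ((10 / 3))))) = -229 / 221235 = -0.00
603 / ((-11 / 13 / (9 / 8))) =-70551 / 88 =-801.72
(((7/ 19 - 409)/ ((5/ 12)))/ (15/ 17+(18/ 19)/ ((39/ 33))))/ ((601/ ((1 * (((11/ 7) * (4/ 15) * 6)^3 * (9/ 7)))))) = -19.80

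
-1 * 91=-91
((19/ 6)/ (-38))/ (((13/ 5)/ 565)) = -2825/ 156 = -18.11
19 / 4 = 4.75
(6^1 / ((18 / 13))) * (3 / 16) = 13 / 16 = 0.81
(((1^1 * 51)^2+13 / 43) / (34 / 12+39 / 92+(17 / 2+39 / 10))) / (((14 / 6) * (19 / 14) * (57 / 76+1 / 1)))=3704670720 / 123570433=29.98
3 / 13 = 0.23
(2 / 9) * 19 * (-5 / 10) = -19 / 9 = -2.11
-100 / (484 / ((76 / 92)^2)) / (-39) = 9025 / 2496351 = 0.00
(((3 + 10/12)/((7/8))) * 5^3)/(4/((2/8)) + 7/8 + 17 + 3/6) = 3680/231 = 15.93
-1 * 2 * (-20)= 40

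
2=2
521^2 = 271441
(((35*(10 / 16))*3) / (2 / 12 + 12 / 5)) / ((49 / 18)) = 10125 / 1078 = 9.39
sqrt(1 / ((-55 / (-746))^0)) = 1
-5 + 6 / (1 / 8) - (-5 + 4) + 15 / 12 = 45.25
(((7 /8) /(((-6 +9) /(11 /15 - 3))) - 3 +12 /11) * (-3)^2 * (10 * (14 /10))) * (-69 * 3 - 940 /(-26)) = 55327.75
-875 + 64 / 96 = -2623 / 3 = -874.33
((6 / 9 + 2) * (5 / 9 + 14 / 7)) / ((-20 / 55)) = -506 / 27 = -18.74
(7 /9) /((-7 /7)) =-7 /9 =-0.78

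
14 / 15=0.93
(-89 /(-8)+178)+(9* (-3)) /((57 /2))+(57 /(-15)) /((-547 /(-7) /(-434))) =87002949 /415720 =209.28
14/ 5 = 2.80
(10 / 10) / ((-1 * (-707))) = 1 / 707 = 0.00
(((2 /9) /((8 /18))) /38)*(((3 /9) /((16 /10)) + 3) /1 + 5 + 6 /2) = 269 /1824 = 0.15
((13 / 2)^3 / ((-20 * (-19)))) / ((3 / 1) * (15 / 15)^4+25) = 2197 / 85120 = 0.03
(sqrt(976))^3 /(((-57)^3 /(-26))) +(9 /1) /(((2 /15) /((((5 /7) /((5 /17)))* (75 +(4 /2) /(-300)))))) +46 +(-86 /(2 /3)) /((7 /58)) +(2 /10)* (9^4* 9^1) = 101504* sqrt(61) /185193 +3231269 /140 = 23084.77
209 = 209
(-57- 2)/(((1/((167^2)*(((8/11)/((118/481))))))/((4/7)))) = -2787451.22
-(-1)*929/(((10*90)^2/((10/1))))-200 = -16199071/81000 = -199.99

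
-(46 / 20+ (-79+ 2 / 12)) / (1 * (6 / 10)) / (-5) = -1148 / 45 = -25.51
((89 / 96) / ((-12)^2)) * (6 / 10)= 89 / 23040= 0.00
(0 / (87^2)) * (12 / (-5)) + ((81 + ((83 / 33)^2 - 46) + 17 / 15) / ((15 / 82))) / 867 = 18957662 / 70812225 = 0.27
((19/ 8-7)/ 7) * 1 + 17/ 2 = 439/ 56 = 7.84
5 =5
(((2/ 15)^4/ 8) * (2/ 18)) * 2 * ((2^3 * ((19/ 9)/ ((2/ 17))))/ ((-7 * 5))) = -5168/ 143521875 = -0.00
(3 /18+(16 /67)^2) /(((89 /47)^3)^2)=0.00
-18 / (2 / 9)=-81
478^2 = 228484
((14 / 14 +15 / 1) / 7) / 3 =16 / 21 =0.76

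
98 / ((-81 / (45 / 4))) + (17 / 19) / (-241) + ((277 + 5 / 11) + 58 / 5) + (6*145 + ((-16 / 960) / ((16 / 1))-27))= 32448751417 / 29012544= 1118.44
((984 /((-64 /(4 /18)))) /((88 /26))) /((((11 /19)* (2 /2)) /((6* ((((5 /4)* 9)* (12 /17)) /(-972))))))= 0.09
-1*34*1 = -34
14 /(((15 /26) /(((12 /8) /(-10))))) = -91 /25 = -3.64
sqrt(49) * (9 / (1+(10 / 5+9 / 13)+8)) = 819 / 152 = 5.39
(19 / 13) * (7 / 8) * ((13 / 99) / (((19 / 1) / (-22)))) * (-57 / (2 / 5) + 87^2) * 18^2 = -935739 / 2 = -467869.50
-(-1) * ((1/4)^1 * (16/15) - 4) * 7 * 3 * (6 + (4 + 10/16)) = -833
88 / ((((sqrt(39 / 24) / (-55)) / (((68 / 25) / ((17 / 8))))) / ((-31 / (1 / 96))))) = 184369152 * sqrt(26) / 65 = 14463106.21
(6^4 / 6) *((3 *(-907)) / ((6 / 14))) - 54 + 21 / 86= -117943647 / 86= -1371437.76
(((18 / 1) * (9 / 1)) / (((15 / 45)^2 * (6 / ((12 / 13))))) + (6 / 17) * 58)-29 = 47687 / 221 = 215.78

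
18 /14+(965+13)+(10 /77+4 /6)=226399 /231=980.08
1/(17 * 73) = 1/1241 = 0.00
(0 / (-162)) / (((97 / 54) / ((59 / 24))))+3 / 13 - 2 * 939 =-24411 / 13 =-1877.77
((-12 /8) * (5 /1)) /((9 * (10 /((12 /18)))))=-1 /18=-0.06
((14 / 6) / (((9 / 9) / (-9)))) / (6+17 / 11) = -231 / 83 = -2.78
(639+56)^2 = 483025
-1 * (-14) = 14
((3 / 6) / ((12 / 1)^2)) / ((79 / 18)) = 1 / 1264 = 0.00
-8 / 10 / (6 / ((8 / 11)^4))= -8192 / 219615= -0.04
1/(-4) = -1/4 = -0.25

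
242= 242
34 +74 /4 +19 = 143 /2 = 71.50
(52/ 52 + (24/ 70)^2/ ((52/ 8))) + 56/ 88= 289818/ 175175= 1.65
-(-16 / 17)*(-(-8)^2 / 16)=-64 / 17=-3.76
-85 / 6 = -14.17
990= 990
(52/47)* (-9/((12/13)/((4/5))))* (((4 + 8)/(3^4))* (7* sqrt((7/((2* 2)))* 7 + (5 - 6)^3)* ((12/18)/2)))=-9464* sqrt(5)/2115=-10.01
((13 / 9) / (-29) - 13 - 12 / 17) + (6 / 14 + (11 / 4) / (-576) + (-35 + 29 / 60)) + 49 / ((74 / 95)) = 22147930111 / 1470954240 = 15.06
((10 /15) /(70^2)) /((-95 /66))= -11 /116375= -0.00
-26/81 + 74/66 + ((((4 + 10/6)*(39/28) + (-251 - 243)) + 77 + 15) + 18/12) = -9774799/24948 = -391.81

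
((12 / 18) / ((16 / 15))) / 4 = 5 / 32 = 0.16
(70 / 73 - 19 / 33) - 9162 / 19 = -481.83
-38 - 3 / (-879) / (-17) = -189279 / 4981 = -38.00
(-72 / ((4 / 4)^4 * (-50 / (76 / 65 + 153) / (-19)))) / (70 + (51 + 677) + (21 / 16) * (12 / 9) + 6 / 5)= -27417456 / 5206175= -5.27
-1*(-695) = 695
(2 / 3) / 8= 1 / 12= 0.08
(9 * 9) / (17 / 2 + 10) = 162 / 37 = 4.38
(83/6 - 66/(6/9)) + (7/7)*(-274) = -2155/6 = -359.17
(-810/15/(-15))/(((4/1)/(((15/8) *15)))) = 405/16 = 25.31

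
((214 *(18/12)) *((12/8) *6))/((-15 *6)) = -321/10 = -32.10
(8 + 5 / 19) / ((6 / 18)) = 471 / 19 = 24.79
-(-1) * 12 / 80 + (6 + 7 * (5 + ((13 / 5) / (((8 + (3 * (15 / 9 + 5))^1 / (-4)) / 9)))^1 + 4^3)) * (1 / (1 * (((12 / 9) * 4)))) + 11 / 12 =12359 / 120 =102.99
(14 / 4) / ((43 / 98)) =343 / 43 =7.98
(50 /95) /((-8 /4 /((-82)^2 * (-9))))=15925.26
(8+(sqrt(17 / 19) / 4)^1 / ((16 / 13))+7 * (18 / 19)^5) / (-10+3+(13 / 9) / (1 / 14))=117 * sqrt(323) / 144704+297321912 / 294655781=1.02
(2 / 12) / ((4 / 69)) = 23 / 8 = 2.88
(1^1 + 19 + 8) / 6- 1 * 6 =-4 / 3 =-1.33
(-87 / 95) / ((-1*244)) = 87 / 23180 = 0.00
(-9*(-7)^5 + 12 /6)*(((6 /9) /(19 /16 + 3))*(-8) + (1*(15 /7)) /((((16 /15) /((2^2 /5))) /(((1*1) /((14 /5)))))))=-8338785655 /78792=-105832.90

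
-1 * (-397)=397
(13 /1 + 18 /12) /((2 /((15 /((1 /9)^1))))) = 3915 /4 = 978.75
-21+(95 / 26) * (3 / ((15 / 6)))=-216 / 13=-16.62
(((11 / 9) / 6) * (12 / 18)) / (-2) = -11 / 162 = -0.07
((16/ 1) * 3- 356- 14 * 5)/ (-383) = 378/ 383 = 0.99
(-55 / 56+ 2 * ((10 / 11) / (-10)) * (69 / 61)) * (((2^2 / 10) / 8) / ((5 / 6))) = -133899 / 1878800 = -0.07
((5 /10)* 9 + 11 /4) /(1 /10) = 145 /2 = 72.50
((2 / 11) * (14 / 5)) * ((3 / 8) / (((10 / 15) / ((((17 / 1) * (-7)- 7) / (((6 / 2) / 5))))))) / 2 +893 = 862.93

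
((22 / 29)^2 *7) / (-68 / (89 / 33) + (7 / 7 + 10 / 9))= -2713788 / 15562705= -0.17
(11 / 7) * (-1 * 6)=-66 / 7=-9.43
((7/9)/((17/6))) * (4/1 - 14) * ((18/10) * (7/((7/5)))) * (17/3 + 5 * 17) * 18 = -40320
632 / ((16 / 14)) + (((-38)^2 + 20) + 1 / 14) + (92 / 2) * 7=32747 / 14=2339.07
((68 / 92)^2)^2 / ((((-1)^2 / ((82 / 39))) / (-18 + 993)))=171218050 / 279841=611.84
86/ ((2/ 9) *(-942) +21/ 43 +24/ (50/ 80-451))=-0.41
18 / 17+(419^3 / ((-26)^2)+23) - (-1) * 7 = 1250877931 / 11492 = 108847.71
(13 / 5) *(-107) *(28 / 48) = -9737 / 60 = -162.28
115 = 115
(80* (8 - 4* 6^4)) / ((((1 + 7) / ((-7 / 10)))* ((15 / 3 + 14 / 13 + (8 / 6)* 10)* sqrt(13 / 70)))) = 108696* sqrt(910) / 757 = 4331.50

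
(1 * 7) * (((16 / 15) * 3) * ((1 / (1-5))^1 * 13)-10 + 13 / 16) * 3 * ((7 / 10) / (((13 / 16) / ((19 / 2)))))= -4376631 / 1300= -3366.64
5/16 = 0.31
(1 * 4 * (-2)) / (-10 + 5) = 8 / 5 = 1.60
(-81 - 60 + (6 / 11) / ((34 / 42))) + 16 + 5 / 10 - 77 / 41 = -1927549 / 15334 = -125.70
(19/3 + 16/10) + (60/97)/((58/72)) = 367147/42195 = 8.70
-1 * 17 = -17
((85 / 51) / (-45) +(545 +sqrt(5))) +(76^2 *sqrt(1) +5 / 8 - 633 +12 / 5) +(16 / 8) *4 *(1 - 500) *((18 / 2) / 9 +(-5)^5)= sqrt(5) +13474834907 / 1080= 12476701.22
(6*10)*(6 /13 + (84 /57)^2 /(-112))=26.53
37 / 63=0.59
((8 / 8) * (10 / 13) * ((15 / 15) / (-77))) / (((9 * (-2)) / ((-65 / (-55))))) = 5 / 7623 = 0.00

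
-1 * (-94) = 94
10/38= 5/19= 0.26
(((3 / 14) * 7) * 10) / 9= 5 / 3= 1.67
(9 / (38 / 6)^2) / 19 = 81 / 6859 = 0.01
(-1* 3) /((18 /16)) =-8 /3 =-2.67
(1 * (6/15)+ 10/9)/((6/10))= 68/27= 2.52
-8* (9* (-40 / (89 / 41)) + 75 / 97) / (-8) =-1425045 / 8633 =-165.07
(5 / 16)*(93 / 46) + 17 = 12977 / 736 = 17.63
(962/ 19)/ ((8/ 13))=6253/ 76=82.28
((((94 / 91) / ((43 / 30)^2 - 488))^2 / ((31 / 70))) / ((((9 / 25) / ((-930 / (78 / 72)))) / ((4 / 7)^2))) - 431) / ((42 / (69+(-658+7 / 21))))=54856791635144905163783 / 9080818055168250573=6040.95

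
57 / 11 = 5.18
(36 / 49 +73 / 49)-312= -15179 / 49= -309.78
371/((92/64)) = 5936/23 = 258.09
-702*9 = -6318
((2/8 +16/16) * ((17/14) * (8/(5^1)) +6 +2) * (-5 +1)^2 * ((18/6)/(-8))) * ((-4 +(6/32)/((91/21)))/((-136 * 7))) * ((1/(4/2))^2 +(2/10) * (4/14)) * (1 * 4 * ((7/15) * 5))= -0.89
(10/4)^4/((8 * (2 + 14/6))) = 1875/1664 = 1.13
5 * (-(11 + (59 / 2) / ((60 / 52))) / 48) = -1097 / 288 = -3.81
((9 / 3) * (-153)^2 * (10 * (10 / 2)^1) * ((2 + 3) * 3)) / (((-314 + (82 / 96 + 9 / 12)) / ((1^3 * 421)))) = -212872082400 / 2999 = -70981021.14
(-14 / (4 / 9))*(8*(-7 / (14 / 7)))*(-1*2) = -1764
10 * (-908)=-9080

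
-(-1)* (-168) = -168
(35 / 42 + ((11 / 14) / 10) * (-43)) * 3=-1069 / 140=-7.64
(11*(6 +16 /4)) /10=11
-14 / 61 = -0.23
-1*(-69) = 69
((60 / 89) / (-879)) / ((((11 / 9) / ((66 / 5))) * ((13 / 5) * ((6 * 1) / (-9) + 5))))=-3240 / 4407013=-0.00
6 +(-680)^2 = 462406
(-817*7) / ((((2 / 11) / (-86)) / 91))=246162917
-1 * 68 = -68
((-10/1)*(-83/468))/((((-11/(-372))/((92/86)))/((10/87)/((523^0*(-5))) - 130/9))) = -4469198080/4814667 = -928.25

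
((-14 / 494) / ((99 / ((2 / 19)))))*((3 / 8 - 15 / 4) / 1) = 21 / 206492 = 0.00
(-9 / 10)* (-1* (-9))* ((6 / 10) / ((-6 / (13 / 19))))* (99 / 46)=104247 / 87400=1.19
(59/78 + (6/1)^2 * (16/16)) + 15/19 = 37.55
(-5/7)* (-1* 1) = 5/7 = 0.71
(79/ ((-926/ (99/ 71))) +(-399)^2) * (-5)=-52334105625/ 65746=-796004.41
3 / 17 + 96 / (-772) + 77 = 252808 / 3281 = 77.05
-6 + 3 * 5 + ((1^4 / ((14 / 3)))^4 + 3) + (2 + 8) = 845233 / 38416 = 22.00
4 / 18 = 2 / 9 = 0.22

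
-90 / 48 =-15 / 8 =-1.88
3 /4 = 0.75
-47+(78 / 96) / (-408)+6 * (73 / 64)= -262153 / 6528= -40.16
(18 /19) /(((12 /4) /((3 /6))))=3 /19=0.16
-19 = -19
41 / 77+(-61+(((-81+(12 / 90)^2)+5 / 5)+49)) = -1584367 / 17325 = -91.45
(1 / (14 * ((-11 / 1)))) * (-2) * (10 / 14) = 0.01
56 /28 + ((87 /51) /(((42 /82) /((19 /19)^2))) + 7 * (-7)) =-15590 /357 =-43.67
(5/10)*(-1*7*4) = -14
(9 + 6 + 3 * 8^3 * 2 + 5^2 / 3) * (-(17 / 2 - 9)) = 4643 / 3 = 1547.67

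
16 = 16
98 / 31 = 3.16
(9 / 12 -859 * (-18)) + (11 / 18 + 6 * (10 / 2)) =557761 / 36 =15493.36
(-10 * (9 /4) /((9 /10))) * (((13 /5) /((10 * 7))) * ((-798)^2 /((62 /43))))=-12713337 /31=-410107.65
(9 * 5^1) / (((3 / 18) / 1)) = 270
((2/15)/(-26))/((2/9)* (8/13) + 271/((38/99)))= -114/15698005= -0.00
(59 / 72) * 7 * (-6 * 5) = -2065 / 12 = -172.08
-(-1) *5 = 5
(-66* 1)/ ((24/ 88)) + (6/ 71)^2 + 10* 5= -967836/ 5041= -191.99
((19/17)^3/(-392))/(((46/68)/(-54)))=185193/651406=0.28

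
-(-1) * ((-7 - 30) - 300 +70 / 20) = -333.50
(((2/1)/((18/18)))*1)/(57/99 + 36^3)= 66/1539667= 0.00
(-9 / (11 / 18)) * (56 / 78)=-1512 / 143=-10.57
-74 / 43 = -1.72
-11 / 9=-1.22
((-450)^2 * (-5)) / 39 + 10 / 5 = -337474 / 13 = -25959.54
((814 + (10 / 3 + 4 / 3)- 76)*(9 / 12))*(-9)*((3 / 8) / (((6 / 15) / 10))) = -375975 / 8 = -46996.88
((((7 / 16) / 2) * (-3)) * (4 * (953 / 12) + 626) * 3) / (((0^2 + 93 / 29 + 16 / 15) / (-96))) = 41734.03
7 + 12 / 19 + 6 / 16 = 1217 / 152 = 8.01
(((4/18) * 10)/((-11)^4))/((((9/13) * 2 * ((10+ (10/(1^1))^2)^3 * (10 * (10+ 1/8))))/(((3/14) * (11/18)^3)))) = 13/326794762602000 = 0.00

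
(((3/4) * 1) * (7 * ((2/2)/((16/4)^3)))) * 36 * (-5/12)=-315/256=-1.23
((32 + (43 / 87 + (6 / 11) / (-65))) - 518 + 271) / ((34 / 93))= -206829706 / 352495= -586.76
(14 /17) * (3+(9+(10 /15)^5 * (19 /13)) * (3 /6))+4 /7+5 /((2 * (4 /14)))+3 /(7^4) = 8034771509 /515763612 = 15.58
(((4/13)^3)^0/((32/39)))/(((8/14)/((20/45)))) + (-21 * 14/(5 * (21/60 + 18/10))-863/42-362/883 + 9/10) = -5926982879/127575840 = -46.46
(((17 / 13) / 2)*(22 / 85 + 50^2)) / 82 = 19.94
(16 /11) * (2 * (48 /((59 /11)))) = 1536 /59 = 26.03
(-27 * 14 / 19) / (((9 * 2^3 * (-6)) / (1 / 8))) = 0.01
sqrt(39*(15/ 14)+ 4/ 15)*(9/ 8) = 3*sqrt(1854510)/ 560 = 7.30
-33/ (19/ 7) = -231/ 19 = -12.16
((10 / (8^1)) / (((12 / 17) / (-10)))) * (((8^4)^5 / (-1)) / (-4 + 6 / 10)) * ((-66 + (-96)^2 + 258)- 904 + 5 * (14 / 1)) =-51485150940099510272000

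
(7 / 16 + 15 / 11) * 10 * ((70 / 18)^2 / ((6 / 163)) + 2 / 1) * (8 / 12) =318025495 / 64152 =4957.37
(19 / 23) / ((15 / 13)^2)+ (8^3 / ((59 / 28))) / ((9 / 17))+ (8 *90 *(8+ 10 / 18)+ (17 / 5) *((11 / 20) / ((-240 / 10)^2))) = 517408471103 / 78163200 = 6619.59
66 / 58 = 33 / 29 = 1.14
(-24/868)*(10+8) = -108/217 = -0.50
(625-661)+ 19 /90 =-3221 /90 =-35.79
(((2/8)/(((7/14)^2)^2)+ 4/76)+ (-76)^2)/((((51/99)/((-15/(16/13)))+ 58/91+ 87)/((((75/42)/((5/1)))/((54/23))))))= 231539275/23067292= 10.04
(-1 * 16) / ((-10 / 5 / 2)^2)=-16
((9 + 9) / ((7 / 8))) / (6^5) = 1 / 378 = 0.00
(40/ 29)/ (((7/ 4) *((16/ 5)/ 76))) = 3800/ 203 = 18.72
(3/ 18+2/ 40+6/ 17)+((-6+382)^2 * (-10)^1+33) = -1442000959/ 1020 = -1413726.43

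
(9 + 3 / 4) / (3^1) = 13 / 4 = 3.25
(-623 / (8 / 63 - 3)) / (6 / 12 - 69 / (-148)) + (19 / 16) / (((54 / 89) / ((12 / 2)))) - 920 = -2548736999 / 3727152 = -683.83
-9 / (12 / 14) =-21 / 2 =-10.50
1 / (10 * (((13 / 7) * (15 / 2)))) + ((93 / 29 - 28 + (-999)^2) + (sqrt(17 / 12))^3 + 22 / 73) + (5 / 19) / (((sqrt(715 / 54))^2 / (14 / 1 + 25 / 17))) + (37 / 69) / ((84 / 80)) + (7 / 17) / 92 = 17 * sqrt(51) / 72 + 614781296923437563 / 616027311900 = 997979.02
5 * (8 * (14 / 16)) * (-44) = -1540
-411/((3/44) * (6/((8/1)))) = -24112/3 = -8037.33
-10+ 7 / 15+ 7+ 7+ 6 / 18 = 24 / 5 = 4.80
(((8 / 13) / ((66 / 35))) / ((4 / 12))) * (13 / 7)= 20 / 11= 1.82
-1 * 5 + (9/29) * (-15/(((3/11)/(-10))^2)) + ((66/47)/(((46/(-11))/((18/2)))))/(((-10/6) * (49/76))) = -6260.81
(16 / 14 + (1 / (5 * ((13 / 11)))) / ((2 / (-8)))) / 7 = 212 / 3185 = 0.07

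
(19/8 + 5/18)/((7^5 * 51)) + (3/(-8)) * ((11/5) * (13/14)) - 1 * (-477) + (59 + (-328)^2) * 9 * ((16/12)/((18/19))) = 841768501891799/617153040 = 1363954.23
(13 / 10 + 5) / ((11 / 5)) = 63 / 22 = 2.86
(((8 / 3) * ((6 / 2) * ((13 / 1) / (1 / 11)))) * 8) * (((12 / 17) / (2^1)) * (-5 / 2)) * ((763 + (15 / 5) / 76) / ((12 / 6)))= -995125560 / 323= -3080884.09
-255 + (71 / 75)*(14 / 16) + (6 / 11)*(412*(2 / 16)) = -1492133 / 6600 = -226.08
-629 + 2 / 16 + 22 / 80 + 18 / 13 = -40769 / 65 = -627.22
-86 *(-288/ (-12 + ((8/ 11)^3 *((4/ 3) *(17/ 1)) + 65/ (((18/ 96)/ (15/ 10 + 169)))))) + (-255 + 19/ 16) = -239203222759/ 943999280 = -253.39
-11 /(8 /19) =-209 /8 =-26.12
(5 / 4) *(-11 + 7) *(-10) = 50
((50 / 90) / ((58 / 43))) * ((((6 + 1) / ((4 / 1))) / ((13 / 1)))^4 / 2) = 516215 / 7633327104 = 0.00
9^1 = 9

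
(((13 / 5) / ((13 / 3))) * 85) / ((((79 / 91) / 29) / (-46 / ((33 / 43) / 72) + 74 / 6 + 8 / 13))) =-6370038703 / 869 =-7330309.21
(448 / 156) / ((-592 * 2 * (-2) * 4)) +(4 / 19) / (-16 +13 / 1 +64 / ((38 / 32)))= 99121 / 22326096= 0.00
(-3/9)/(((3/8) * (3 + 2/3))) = -8/33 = -0.24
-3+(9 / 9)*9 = 6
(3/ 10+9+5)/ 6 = 143/ 60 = 2.38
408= 408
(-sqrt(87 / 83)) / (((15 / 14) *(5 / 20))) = -56 *sqrt(7221) / 1245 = -3.82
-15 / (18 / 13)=-65 / 6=-10.83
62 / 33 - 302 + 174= -4162 / 33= -126.12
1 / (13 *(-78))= -1 / 1014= -0.00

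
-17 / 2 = -8.50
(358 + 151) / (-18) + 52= 427 / 18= 23.72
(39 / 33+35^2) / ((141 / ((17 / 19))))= 76432 / 9823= 7.78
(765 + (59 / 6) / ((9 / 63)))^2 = 25030009 / 36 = 695278.03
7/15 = 0.47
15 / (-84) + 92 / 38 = 1193 / 532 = 2.24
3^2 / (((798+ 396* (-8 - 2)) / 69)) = -207 / 1054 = -0.20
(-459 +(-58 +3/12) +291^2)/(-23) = -3659.32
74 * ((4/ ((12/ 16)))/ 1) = 1184/ 3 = 394.67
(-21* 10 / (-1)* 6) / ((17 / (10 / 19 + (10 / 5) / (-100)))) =60606 / 1615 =37.53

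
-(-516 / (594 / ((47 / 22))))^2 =-4084441 / 1185921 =-3.44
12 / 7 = 1.71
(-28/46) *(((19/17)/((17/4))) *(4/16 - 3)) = 2926/6647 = 0.44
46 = 46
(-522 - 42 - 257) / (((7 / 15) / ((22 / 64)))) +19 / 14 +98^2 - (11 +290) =1948711 / 224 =8699.60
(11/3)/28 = 0.13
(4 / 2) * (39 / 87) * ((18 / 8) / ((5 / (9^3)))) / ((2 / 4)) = 85293 / 145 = 588.23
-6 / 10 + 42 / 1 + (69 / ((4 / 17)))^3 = 8069836833 / 320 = 25218240.10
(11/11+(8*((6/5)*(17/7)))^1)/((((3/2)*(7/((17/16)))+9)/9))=43401/3745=11.59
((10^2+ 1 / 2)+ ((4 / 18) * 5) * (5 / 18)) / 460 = 16331 / 74520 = 0.22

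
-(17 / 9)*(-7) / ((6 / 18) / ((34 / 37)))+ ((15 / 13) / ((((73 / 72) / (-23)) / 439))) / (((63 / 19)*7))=-2367205714 / 5161611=-458.62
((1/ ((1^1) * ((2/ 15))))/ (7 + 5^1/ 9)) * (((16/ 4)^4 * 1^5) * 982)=4242240/ 17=249543.53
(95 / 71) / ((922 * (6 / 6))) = 95 / 65462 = 0.00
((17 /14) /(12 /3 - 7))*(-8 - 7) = 85 /14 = 6.07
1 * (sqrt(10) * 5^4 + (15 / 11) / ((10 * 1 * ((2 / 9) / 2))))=27 / 22 + 625 * sqrt(10)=1977.65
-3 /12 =-1 /4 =-0.25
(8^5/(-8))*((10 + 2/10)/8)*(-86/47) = 2245632/235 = 9555.88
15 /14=1.07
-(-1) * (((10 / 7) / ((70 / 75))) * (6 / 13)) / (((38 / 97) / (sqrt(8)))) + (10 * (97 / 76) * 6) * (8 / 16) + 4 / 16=43650 * sqrt(2) / 12103 + 2929 / 76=43.64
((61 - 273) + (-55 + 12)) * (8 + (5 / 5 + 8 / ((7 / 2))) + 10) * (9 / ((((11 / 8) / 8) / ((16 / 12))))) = -29180160 / 77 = -378963.12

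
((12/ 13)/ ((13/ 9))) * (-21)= -2268/ 169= -13.42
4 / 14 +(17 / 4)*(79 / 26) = 9609 / 728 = 13.20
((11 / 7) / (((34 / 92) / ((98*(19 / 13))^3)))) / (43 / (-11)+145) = 320822049779 / 3622853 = 88555.08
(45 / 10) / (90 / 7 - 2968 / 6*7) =-189 / 144892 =-0.00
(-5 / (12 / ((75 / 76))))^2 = 15625 / 92416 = 0.17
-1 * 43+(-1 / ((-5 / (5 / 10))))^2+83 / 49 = -202351 / 4900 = -41.30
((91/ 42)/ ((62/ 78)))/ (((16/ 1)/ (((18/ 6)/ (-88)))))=-507/ 87296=-0.01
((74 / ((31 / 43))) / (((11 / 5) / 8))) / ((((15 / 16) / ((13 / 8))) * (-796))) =-165464 / 203577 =-0.81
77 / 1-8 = 69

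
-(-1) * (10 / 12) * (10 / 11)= 0.76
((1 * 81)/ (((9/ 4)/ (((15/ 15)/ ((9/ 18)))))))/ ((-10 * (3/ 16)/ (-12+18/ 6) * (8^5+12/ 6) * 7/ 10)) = 1728/ 114695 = 0.02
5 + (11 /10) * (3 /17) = 883 /170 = 5.19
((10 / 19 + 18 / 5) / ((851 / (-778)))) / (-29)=304976 / 2344505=0.13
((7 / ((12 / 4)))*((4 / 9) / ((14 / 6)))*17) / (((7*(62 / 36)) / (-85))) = -11560 / 217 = -53.27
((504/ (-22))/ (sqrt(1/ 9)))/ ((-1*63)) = 12/ 11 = 1.09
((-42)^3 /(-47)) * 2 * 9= 1333584 /47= 28374.13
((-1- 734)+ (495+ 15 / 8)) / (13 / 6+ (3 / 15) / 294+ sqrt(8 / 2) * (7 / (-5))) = 93345 / 248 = 376.39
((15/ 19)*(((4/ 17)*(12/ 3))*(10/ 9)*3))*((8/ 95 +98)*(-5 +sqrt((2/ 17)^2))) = -123743040/ 104329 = -1186.08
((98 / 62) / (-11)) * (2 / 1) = -98 / 341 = -0.29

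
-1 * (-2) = 2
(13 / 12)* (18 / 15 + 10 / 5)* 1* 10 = 34.67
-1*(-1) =1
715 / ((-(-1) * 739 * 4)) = 715 / 2956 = 0.24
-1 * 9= -9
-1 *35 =-35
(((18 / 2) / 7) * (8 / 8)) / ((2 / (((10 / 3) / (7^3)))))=15 / 2401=0.01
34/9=3.78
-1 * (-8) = 8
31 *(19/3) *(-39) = -7657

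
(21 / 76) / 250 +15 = 285021 / 19000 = 15.00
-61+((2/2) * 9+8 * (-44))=-404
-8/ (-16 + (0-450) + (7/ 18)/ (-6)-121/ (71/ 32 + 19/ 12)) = 315360/ 19626803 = 0.02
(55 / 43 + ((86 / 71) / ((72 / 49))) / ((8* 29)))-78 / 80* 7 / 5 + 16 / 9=360253663 / 212488800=1.70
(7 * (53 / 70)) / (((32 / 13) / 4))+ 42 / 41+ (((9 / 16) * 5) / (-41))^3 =13602034999 / 1411502080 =9.64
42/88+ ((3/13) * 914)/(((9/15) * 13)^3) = 10425029/11310156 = 0.92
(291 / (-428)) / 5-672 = -1438371 / 2140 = -672.14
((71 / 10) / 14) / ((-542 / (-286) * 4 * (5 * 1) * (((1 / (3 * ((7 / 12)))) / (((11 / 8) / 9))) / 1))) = 111683 / 31219200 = 0.00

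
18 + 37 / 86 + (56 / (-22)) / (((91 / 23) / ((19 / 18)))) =1964731 / 110682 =17.75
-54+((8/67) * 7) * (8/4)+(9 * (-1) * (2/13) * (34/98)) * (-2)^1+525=20214157/42679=473.63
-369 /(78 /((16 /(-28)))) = 246 /91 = 2.70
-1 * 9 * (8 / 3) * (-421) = 10104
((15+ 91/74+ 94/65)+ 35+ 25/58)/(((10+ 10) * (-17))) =-1851971/11856650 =-0.16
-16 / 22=-8 / 11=-0.73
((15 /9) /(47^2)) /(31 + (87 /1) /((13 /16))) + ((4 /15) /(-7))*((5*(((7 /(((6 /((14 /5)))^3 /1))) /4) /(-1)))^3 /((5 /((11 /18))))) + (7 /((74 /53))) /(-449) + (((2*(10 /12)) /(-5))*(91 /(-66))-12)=-11117667411312320829920291 /962711111282019412500000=-11.55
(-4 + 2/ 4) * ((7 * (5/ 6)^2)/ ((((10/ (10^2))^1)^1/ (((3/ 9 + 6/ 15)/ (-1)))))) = 124.77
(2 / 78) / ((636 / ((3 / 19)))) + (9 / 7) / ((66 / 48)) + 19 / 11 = 32203937 / 12096084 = 2.66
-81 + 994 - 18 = 895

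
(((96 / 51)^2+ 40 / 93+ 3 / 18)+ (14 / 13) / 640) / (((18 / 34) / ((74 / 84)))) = 5711290141 / 828696960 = 6.89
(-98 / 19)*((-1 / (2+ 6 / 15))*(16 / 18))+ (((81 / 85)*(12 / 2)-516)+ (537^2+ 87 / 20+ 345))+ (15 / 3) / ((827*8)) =83145892747811 / 288490680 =288209.98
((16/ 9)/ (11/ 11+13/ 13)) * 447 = 1192/ 3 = 397.33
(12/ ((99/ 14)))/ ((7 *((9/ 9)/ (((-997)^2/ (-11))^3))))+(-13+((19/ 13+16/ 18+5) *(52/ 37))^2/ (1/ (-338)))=-290421088777270984281053/ 1623525849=-178882947232502.60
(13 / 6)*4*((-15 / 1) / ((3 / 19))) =-2470 / 3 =-823.33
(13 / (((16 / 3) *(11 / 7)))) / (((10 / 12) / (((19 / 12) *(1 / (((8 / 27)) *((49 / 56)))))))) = 20007 / 1760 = 11.37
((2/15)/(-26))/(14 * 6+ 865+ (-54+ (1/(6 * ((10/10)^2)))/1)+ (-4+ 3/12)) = -0.00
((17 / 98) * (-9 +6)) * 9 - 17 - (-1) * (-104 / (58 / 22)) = -173737 / 2842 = -61.13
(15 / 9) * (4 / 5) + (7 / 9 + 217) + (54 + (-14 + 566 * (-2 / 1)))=-7856 / 9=-872.89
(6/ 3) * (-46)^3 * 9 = -1752048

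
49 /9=5.44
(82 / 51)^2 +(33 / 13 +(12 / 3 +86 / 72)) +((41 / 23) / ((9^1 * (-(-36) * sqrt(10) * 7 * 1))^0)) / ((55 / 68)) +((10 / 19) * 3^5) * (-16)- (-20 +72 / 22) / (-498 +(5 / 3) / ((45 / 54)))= -204957412889951 / 100774236420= -2033.83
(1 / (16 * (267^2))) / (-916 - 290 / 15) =-1 / 1066863648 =-0.00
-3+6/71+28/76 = -3436/1349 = -2.55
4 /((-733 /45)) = -180 /733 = -0.25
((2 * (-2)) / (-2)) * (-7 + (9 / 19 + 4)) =-96 / 19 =-5.05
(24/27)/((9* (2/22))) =88/81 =1.09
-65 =-65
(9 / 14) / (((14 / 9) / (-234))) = -9477 / 98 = -96.70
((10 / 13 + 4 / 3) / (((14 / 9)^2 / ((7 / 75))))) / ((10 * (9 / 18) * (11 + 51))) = 369 / 1410500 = 0.00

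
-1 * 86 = -86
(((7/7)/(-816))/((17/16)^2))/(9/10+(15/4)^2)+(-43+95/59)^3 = -256920730714820824/3623416053957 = -70905.67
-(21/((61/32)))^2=-451584/3721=-121.36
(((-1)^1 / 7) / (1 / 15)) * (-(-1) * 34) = -72.86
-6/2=-3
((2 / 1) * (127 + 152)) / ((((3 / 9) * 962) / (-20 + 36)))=13392 / 481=27.84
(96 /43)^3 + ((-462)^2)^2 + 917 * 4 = 45558344815.13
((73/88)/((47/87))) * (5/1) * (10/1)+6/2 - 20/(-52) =2155067/26884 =80.16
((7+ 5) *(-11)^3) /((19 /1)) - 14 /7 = -16010 /19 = -842.63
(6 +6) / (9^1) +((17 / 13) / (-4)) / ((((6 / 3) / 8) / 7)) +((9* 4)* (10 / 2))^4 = 1049759992.18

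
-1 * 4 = -4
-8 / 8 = -1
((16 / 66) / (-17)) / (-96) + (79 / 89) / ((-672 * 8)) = -4447 / 268418304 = -0.00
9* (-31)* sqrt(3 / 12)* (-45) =12555 / 2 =6277.50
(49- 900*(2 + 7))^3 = -521854556651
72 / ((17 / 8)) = 576 / 17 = 33.88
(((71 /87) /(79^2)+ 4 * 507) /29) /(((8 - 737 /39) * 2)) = -14314782911 /4461378850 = -3.21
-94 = -94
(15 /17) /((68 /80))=300 /289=1.04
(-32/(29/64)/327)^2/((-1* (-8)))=524288/89927289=0.01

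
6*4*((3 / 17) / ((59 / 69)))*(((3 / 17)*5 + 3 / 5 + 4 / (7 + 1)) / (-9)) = -93012 / 85255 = -1.09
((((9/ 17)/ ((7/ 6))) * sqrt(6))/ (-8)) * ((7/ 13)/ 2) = -27 * sqrt(6)/ 1768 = -0.04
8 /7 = 1.14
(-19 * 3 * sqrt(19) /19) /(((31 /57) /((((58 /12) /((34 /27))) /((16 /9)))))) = -401679 * sqrt(19) /33728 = -51.91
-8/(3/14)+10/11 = -1202/33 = -36.42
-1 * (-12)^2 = -144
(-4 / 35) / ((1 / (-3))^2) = -36 / 35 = -1.03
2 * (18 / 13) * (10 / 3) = 120 / 13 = 9.23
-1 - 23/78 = -101/78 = -1.29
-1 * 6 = -6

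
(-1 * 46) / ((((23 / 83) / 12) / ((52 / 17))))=-103584 / 17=-6093.18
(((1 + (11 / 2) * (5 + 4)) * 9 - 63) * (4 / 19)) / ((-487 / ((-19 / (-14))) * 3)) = -261 / 3409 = -0.08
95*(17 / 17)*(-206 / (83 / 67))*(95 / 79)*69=-8594850450 / 6557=-1310790.06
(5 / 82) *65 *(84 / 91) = 150 / 41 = 3.66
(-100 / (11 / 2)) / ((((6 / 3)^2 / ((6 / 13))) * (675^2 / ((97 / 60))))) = -97 / 13030875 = -0.00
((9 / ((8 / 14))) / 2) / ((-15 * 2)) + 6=459 / 80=5.74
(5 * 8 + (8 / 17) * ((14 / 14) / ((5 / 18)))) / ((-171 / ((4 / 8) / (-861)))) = 0.00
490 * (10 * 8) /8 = 4900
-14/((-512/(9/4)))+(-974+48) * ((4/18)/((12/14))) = -6635867/27648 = -240.01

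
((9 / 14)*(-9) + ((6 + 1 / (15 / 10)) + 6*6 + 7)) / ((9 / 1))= 1843 / 378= 4.88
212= 212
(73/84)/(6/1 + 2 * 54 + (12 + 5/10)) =0.01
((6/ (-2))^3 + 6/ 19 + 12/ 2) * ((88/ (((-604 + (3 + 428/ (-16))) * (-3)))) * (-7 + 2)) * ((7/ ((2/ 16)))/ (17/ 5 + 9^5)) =2934400/ 640302489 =0.00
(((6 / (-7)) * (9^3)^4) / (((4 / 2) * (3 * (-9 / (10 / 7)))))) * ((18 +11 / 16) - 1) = 113276018741.67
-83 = -83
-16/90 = -8/45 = -0.18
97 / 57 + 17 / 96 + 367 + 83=824227 / 1824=451.88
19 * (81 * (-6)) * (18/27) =-6156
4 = 4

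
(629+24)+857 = 1510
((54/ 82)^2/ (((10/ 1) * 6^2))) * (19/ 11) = 1539/ 739640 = 0.00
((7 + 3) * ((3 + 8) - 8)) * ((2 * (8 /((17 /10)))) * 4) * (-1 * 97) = -1862400 /17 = -109552.94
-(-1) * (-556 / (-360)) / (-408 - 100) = -139 / 45720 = -0.00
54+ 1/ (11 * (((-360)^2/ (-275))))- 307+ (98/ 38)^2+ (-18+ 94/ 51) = -8351423225/ 31814208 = -262.51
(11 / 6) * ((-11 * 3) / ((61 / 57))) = -6897 / 122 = -56.53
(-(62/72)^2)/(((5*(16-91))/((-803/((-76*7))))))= 771683/258552000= 0.00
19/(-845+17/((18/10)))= -171/7520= -0.02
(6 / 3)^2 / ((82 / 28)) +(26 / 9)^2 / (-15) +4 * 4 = 837364 / 49815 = 16.81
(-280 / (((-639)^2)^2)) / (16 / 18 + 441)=-280 / 73674384140673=-0.00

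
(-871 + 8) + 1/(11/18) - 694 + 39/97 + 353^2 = 131298659/1067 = 123054.04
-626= -626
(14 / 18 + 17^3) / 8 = 5528 / 9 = 614.22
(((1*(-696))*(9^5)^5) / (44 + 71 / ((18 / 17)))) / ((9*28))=-17853819746785156927895.85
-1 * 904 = -904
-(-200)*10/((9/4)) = 888.89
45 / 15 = 3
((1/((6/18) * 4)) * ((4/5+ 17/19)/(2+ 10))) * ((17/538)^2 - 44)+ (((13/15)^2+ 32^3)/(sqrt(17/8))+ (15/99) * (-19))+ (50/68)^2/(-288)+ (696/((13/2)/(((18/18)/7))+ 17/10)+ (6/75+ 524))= 3945667446182437391/7426653952291200+ 14745938 * sqrt(34)/3825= 23010.46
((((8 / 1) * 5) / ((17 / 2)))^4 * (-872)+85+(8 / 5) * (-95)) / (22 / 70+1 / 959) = -8156686798765 / 6013512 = -1356393.20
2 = 2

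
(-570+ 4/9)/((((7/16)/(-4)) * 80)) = 20504/315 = 65.09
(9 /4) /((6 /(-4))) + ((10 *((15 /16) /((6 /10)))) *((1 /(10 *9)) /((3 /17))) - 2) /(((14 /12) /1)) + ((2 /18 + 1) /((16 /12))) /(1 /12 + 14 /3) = -21025 /9576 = -2.20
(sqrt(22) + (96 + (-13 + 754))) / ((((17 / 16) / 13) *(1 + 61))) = 104 *sqrt(22) / 527 + 2808 / 17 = 166.10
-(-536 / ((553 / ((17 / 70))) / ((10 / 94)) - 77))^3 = 756556092928 / 47660394438712125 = 0.00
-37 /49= -0.76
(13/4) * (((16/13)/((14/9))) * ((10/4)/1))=45/7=6.43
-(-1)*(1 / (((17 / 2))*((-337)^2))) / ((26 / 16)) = 16 / 25098749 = 0.00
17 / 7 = 2.43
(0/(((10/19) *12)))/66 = 0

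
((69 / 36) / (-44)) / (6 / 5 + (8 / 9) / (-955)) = -65895 / 1813856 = -0.04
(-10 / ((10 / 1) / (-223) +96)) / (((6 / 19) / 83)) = -1758355 / 64194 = -27.39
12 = 12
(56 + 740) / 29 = 796 / 29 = 27.45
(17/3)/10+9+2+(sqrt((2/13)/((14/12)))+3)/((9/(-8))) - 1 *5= 39/10 - 16 *sqrt(273)/819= 3.58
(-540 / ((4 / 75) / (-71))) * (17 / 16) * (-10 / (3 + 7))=-12220875 / 16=-763804.69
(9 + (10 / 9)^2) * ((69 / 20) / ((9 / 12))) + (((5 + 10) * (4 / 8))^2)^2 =20808197 / 6480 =3211.14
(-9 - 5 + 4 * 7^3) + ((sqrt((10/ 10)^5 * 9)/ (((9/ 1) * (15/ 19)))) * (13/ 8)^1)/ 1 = 489127/ 360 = 1358.69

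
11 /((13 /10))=110 /13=8.46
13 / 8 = 1.62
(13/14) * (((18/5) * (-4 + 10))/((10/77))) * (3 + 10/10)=15444/25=617.76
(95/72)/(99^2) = 95/705672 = 0.00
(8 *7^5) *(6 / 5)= 806736 / 5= 161347.20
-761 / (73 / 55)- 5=-578.36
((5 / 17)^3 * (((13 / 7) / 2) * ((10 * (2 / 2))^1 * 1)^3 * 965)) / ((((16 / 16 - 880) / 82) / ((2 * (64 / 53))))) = -8229520000000 / 1602173517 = -5136.47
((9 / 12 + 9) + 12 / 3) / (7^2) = 55 / 196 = 0.28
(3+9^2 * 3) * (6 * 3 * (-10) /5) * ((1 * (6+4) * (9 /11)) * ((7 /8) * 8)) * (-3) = 16737840 /11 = 1521621.82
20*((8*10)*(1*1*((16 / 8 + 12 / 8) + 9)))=20000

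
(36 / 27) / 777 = 4 / 2331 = 0.00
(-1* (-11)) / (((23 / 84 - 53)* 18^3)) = -77 / 2152494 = -0.00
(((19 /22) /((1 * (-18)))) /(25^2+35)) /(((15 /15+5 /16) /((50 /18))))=-95 /617463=-0.00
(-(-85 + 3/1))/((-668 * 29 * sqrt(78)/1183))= -3731 * sqrt(78)/58116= -0.57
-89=-89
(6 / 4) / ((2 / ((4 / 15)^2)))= 4 / 75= 0.05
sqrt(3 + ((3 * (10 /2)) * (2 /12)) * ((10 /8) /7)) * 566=283 * sqrt(2702) /14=1050.75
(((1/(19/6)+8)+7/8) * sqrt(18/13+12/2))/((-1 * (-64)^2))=-1397 * sqrt(78)/2023424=-0.01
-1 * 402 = -402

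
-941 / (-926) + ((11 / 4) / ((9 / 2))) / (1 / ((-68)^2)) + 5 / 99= 2826.84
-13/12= -1.08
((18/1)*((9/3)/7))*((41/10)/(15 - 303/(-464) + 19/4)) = 513648/331345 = 1.55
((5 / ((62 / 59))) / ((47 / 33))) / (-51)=-3245 / 49538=-0.07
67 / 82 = 0.82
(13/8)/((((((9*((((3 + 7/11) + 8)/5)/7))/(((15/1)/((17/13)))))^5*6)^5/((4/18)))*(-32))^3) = -9817475217843984622292054391779585563087742484195859821178426305760115994636134646234387727418667444031390850496136801887946412411642331064467851010083997478829151026727944316109614168280764669153796091668840978180145310322485815758352392970618986636055669069229003948518525954029160143885120171081126727585797198116779327392578125/144197307101348124360101245525488953706350749337194302390753972448238200653465127838976424968427984108344830949666282071855353174437622225928567506674410984939962207398985288217267496834638822908414672097221238627972234429669413625185958106965261987931129822871390363381060077248285680048151373128876949504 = -68083623856746763271883620.00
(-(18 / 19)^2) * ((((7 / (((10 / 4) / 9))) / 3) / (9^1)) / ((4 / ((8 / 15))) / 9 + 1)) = -0.46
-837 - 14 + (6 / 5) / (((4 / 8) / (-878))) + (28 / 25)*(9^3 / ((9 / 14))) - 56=-43603 / 25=-1744.12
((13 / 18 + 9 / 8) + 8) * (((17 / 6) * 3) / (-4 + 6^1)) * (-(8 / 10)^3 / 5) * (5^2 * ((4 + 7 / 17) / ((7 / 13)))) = -18434 / 21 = -877.81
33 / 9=11 / 3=3.67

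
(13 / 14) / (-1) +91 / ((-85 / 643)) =-820287 / 1190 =-689.32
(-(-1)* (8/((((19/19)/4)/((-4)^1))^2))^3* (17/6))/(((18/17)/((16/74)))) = 4964982194176/999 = 4969952146.32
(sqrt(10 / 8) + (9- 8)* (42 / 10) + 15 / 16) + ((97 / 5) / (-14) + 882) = sqrt(5) / 2 + 496021 / 560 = 886.87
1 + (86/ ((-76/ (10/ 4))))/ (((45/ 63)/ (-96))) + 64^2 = 85067/ 19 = 4477.21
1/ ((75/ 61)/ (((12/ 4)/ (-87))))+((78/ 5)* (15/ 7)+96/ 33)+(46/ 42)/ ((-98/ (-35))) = 28683489/ 781550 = 36.70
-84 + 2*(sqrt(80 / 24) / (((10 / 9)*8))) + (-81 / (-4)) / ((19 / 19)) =-255 / 4 + 3*sqrt(30) / 40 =-63.34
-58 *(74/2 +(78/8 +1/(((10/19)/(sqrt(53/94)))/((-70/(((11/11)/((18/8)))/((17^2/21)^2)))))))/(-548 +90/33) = 59653/11996 - 506220781 *sqrt(4982)/7893368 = -4521.70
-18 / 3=-6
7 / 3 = 2.33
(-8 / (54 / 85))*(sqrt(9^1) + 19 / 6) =-6290 / 81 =-77.65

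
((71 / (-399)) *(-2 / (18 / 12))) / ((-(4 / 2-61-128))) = 284 / 223839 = 0.00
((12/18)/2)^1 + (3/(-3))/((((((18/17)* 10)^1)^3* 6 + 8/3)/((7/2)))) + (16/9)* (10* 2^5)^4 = 35237288770902443267/1890275472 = 18641351111.44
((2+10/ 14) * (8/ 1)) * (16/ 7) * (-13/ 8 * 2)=-161.31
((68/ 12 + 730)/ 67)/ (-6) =-2207/ 1206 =-1.83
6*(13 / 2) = 39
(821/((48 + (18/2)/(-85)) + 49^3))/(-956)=-69785/9564049616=-0.00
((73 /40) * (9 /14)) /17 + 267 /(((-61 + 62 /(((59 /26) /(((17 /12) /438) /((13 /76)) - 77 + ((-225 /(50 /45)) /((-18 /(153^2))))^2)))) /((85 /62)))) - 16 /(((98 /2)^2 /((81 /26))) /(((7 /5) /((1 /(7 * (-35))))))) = 1620897328708893732604257 /225441131863175789353520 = 7.19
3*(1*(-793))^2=1886547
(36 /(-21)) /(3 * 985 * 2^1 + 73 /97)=-1164 /4013401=-0.00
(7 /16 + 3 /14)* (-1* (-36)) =657 /28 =23.46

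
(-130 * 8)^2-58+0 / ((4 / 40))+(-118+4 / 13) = 14058516 / 13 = 1081424.31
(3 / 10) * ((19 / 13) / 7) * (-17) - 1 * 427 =-428.06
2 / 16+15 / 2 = 61 / 8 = 7.62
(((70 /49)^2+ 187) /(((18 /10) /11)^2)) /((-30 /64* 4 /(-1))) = 44832920 /11907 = 3765.26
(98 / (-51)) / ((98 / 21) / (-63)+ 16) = -441 / 3655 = -0.12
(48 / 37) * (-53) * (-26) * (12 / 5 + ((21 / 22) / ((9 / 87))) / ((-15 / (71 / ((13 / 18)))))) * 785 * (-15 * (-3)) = -1492615654560 / 407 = -3667360330.61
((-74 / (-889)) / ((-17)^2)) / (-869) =-74 / 223264349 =-0.00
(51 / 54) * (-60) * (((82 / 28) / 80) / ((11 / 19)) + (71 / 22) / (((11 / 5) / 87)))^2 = -5090382501269537 / 5509701120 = -923894.49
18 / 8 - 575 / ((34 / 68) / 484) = -2226391 / 4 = -556597.75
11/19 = 0.58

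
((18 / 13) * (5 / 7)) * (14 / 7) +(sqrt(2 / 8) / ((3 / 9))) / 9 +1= 1717 / 546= 3.14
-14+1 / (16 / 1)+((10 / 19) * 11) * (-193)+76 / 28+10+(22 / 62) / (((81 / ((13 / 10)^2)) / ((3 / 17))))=-846753639187 / 756982800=-1118.59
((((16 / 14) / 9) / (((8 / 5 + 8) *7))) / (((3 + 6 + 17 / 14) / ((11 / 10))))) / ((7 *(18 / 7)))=0.00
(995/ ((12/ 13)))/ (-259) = -4.16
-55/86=-0.64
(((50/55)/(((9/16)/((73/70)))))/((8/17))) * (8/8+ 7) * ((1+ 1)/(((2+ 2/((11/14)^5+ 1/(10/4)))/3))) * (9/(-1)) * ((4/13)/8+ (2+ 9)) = -765617804344/217837763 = -3514.62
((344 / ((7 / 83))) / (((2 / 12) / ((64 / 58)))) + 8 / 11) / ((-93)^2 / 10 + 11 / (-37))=22312275760 / 714343399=31.23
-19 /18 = -1.06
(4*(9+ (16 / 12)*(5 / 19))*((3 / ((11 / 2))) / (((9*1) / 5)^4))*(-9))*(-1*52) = 138580000 / 152361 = 909.55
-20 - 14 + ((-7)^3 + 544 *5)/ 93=-785/ 93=-8.44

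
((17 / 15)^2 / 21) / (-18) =-289 / 85050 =-0.00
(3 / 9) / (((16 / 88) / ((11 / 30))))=121 / 180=0.67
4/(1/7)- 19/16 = 429/16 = 26.81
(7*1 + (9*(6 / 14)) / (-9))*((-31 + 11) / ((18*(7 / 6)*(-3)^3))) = 920 / 3969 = 0.23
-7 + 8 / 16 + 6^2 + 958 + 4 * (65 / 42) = 41735 / 42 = 993.69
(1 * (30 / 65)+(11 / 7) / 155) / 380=6653 / 5359900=0.00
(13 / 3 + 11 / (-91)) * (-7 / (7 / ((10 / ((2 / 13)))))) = -5750 / 21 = -273.81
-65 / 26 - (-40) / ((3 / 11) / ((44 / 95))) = 7459 / 114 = 65.43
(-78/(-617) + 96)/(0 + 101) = 59310/62317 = 0.95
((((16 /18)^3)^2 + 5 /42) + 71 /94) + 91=16149935336 /174844089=92.37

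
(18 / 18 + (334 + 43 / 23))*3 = 23244 / 23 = 1010.61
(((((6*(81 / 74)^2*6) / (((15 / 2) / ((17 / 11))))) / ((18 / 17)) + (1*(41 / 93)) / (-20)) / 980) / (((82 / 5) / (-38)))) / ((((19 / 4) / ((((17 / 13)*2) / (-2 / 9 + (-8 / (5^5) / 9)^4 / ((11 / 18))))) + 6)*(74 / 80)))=-3510641625624275207519531250 / 918089814740491720770397471769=-0.00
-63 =-63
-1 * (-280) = 280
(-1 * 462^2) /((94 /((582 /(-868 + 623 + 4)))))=62112204 /11327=5483.55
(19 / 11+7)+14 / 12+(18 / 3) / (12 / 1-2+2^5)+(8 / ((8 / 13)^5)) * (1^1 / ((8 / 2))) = 123754987 / 3784704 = 32.70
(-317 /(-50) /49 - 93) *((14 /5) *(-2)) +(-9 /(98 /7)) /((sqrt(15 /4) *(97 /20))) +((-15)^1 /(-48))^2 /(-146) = 17008524941 /32704000 - 12 *sqrt(15) /679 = 520.01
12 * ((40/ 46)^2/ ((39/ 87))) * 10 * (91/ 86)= 4872000/ 22747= 214.18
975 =975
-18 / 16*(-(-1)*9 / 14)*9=-729 / 112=-6.51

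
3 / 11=0.27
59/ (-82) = -59/ 82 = -0.72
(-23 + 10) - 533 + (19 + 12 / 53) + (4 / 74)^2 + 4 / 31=-1184557641 / 2249267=-526.64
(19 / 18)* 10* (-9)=-95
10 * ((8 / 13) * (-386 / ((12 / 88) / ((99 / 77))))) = -2038080 / 91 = -22396.48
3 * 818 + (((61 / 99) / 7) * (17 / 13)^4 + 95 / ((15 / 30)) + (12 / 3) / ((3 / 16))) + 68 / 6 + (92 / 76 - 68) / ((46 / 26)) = 22827377597126 / 8649441801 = 2639.17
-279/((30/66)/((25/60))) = -1023/4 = -255.75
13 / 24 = 0.54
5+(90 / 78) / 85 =1108 / 221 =5.01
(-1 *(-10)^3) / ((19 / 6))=6000 / 19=315.79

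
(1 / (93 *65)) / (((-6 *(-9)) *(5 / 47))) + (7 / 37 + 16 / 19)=1183341791 / 1147401450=1.03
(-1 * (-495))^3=121287375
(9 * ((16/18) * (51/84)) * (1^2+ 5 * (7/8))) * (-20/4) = -3655/28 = -130.54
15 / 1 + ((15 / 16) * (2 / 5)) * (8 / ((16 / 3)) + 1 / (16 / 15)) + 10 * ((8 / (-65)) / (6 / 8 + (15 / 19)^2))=49554511 / 3299712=15.02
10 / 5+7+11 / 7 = 74 / 7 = 10.57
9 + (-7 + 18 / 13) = 3.38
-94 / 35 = -2.69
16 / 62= 8 / 31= 0.26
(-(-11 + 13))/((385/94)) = -188/385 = -0.49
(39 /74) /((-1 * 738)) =-0.00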